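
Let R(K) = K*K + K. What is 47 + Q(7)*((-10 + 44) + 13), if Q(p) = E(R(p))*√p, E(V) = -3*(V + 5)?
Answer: 47 - 8601*√7 ≈ -22709.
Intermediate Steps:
R(K) = K + K² (R(K) = K² + K = K + K²)
E(V) = -15 - 3*V (E(V) = -3*(5 + V) = -15 - 3*V)
Q(p) = √p*(-15 - 3*p*(1 + p)) (Q(p) = (-15 - 3*p*(1 + p))*√p = √p*(-15 - 3*p*(1 + p)))
47 + Q(7)*((-10 + 44) + 13) = 47 + (3*√7*(-5 - 1*7*(1 + 7)))*((-10 + 44) + 13) = 47 + (3*√7*(-5 - 1*7*8))*(34 + 13) = 47 + (3*√7*(-5 - 56))*47 = 47 + (3*√7*(-61))*47 = 47 - 183*√7*47 = 47 - 8601*√7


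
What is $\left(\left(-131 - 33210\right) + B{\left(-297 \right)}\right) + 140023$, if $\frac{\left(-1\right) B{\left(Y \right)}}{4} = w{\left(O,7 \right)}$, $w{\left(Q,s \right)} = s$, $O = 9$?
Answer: $106654$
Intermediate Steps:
$B{\left(Y \right)} = -28$ ($B{\left(Y \right)} = \left(-4\right) 7 = -28$)
$\left(\left(-131 - 33210\right) + B{\left(-297 \right)}\right) + 140023 = \left(\left(-131 - 33210\right) - 28\right) + 140023 = \left(-33341 - 28\right) + 140023 = -33369 + 140023 = 106654$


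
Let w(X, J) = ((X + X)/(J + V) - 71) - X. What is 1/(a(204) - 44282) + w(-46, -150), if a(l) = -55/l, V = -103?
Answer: -2448103237/99369413 ≈ -24.636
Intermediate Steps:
w(X, J) = -71 - X + 2*X/(-103 + J) (w(X, J) = ((X + X)/(J - 103) - 71) - X = ((2*X)/(-103 + J) - 71) - X = (2*X/(-103 + J) - 71) - X = (-71 + 2*X/(-103 + J)) - X = -71 - X + 2*X/(-103 + J))
1/(a(204) - 44282) + w(-46, -150) = 1/(-55/204 - 44282) + (7313 - 71*(-150) + 105*(-46) - 1*(-150)*(-46))/(-103 - 150) = 1/(-55*1/204 - 44282) + (7313 + 10650 - 4830 - 6900)/(-253) = 1/(-55/204 - 44282) - 1/253*6233 = 1/(-9033583/204) - 271/11 = -204/9033583 - 271/11 = -2448103237/99369413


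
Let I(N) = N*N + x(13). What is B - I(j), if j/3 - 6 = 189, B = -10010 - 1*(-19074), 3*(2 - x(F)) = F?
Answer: -999476/3 ≈ -3.3316e+5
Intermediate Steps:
x(F) = 2 - F/3
B = 9064 (B = -10010 + 19074 = 9064)
j = 585 (j = 18 + 3*189 = 18 + 567 = 585)
I(N) = -7/3 + N² (I(N) = N*N + (2 - ⅓*13) = N² + (2 - 13/3) = N² - 7/3 = -7/3 + N²)
B - I(j) = 9064 - (-7/3 + 585²) = 9064 - (-7/3 + 342225) = 9064 - 1*1026668/3 = 9064 - 1026668/3 = -999476/3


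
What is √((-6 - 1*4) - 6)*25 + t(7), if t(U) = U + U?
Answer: 14 + 100*I ≈ 14.0 + 100.0*I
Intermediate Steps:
t(U) = 2*U
√((-6 - 1*4) - 6)*25 + t(7) = √((-6 - 1*4) - 6)*25 + 2*7 = √((-6 - 4) - 6)*25 + 14 = √(-10 - 6)*25 + 14 = √(-16)*25 + 14 = (4*I)*25 + 14 = 100*I + 14 = 14 + 100*I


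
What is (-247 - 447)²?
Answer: 481636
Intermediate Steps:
(-247 - 447)² = (-694)² = 481636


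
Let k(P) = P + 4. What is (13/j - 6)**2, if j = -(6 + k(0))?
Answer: 5329/100 ≈ 53.290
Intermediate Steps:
k(P) = 4 + P
j = -10 (j = -(6 + (4 + 0)) = -(6 + 4) = -1*10 = -10)
(13/j - 6)**2 = (13/(-10) - 6)**2 = (13*(-1/10) - 6)**2 = (-13/10 - 6)**2 = (-73/10)**2 = 5329/100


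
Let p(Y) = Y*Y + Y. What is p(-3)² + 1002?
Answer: 1038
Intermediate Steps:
p(Y) = Y + Y² (p(Y) = Y² + Y = Y + Y²)
p(-3)² + 1002 = (-3*(1 - 3))² + 1002 = (-3*(-2))² + 1002 = 6² + 1002 = 36 + 1002 = 1038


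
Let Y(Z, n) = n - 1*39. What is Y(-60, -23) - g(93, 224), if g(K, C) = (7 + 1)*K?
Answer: -806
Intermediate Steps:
g(K, C) = 8*K
Y(Z, n) = -39 + n (Y(Z, n) = n - 39 = -39 + n)
Y(-60, -23) - g(93, 224) = (-39 - 23) - 8*93 = -62 - 1*744 = -62 - 744 = -806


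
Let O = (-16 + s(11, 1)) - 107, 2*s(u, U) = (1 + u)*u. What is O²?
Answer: 3249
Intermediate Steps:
s(u, U) = u*(1 + u)/2 (s(u, U) = ((1 + u)*u)/2 = (u*(1 + u))/2 = u*(1 + u)/2)
O = -57 (O = (-16 + (½)*11*(1 + 11)) - 107 = (-16 + (½)*11*12) - 107 = (-16 + 66) - 107 = 50 - 107 = -57)
O² = (-57)² = 3249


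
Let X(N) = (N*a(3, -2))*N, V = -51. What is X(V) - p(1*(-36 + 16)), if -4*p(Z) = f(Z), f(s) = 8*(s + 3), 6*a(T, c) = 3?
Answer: 2533/2 ≈ 1266.5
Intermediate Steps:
a(T, c) = ½ (a(T, c) = (⅙)*3 = ½)
f(s) = 24 + 8*s (f(s) = 8*(3 + s) = 24 + 8*s)
X(N) = N²/2 (X(N) = (N*(½))*N = (N/2)*N = N²/2)
p(Z) = -6 - 2*Z (p(Z) = -(24 + 8*Z)/4 = -6 - 2*Z)
X(V) - p(1*(-36 + 16)) = (½)*(-51)² - (-6 - 2*(-36 + 16)) = (½)*2601 - (-6 - 2*(-20)) = 2601/2 - (-6 - 2*(-20)) = 2601/2 - (-6 + 40) = 2601/2 - 1*34 = 2601/2 - 34 = 2533/2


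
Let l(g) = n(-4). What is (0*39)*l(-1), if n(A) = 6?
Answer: 0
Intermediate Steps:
l(g) = 6
(0*39)*l(-1) = (0*39)*6 = 0*6 = 0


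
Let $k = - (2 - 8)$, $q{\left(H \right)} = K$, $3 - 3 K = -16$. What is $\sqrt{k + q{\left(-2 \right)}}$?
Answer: $\frac{\sqrt{111}}{3} \approx 3.5119$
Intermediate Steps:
$K = \frac{19}{3}$ ($K = 1 - - \frac{16}{3} = 1 + \frac{16}{3} = \frac{19}{3} \approx 6.3333$)
$q{\left(H \right)} = \frac{19}{3}$
$k = 6$ ($k = \left(-1\right) \left(-6\right) = 6$)
$\sqrt{k + q{\left(-2 \right)}} = \sqrt{6 + \frac{19}{3}} = \sqrt{\frac{37}{3}} = \frac{\sqrt{111}}{3}$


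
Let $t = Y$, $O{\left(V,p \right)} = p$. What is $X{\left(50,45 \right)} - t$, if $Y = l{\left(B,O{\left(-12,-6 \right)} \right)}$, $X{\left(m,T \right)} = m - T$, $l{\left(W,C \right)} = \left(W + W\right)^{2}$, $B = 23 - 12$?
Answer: $-479$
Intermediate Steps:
$B = 11$ ($B = 23 - 12 = 11$)
$l{\left(W,C \right)} = 4 W^{2}$ ($l{\left(W,C \right)} = \left(2 W\right)^{2} = 4 W^{2}$)
$Y = 484$ ($Y = 4 \cdot 11^{2} = 4 \cdot 121 = 484$)
$t = 484$
$X{\left(50,45 \right)} - t = \left(50 - 45\right) - 484 = 5 - 484 = -479$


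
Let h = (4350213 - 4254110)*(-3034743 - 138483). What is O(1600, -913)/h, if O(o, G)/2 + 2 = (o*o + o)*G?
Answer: 2338740802/152478269139 ≈ 0.015338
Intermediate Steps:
O(o, G) = -4 + 2*G*(o + o**2) (O(o, G) = -4 + 2*((o*o + o)*G) = -4 + 2*((o**2 + o)*G) = -4 + 2*((o + o**2)*G) = -4 + 2*(G*(o + o**2)) = -4 + 2*G*(o + o**2))
h = -304956538278 (h = 96103*(-3173226) = -304956538278)
O(1600, -913)/h = (-4 + 2*(-913)*1600 + 2*(-913)*1600**2)/(-304956538278) = (-4 - 2921600 + 2*(-913)*2560000)*(-1/304956538278) = (-4 - 2921600 - 4674560000)*(-1/304956538278) = -4677481604*(-1/304956538278) = 2338740802/152478269139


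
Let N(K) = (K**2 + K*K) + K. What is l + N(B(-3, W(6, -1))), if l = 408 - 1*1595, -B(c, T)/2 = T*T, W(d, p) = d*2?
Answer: 164413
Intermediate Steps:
W(d, p) = 2*d
B(c, T) = -2*T**2 (B(c, T) = -2*T*T = -2*T**2)
N(K) = K + 2*K**2 (N(K) = (K**2 + K**2) + K = 2*K**2 + K = K + 2*K**2)
l = -1187 (l = 408 - 1595 = -1187)
l + N(B(-3, W(6, -1))) = -1187 + (-2*(2*6)**2)*(1 + 2*(-2*(2*6)**2)) = -1187 + (-2*12**2)*(1 + 2*(-2*12**2)) = -1187 + (-2*144)*(1 + 2*(-2*144)) = -1187 - 288*(1 + 2*(-288)) = -1187 - 288*(1 - 576) = -1187 - 288*(-575) = -1187 + 165600 = 164413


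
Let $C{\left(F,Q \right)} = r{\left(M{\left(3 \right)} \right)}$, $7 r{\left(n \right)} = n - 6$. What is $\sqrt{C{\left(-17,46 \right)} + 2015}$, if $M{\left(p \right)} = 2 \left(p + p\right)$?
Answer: $\frac{\sqrt{98777}}{7} \approx 44.898$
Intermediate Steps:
$M{\left(p \right)} = 4 p$ ($M{\left(p \right)} = 2 \cdot 2 p = 4 p$)
$r{\left(n \right)} = - \frac{6}{7} + \frac{n}{7}$ ($r{\left(n \right)} = \frac{n - 6}{7} = \frac{-6 + n}{7} = - \frac{6}{7} + \frac{n}{7}$)
$C{\left(F,Q \right)} = \frac{6}{7}$ ($C{\left(F,Q \right)} = - \frac{6}{7} + \frac{4 \cdot 3}{7} = - \frac{6}{7} + \frac{1}{7} \cdot 12 = - \frac{6}{7} + \frac{12}{7} = \frac{6}{7}$)
$\sqrt{C{\left(-17,46 \right)} + 2015} = \sqrt{\frac{6}{7} + 2015} = \sqrt{\frac{14111}{7}} = \frac{\sqrt{98777}}{7}$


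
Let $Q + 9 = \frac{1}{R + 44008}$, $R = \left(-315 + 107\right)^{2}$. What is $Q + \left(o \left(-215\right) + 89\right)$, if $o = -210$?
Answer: $\frac{3947312561}{87272} \approx 45230.0$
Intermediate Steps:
$R = 43264$ ($R = \left(-208\right)^{2} = 43264$)
$Q = - \frac{785447}{87272}$ ($Q = -9 + \frac{1}{43264 + 44008} = -9 + \frac{1}{87272} = - \frac{785447}{87272} \approx -9.0$)
$Q + \left(o \left(-215\right) + 89\right) = - \frac{785447}{87272} + \left(\left(-210\right) \left(-215\right) + 89\right) = - \frac{785447}{87272} + \left(45150 + 89\right) = - \frac{785447}{87272} + 45239 = \frac{3947312561}{87272}$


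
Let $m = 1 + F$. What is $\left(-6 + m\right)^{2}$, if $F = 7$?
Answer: $4$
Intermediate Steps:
$m = 8$ ($m = 1 + 7 = 8$)
$\left(-6 + m\right)^{2} = \left(-6 + 8\right)^{2} = 2^{2} = 4$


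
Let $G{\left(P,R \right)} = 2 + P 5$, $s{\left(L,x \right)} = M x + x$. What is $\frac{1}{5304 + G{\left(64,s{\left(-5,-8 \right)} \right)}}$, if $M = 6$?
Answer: $\frac{1}{5626} \approx 0.00017775$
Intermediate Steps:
$s{\left(L,x \right)} = 7 x$ ($s{\left(L,x \right)} = 6 x + x = 7 x$)
$G{\left(P,R \right)} = 2 + 5 P$
$\frac{1}{5304 + G{\left(64,s{\left(-5,-8 \right)} \right)}} = \frac{1}{5304 + \left(2 + 5 \cdot 64\right)} = \frac{1}{5304 + \left(2 + 320\right)} = \frac{1}{5304 + 322} = \frac{1}{5626}$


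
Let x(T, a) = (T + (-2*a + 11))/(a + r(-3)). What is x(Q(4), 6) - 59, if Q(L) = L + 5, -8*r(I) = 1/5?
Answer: -13781/239 ≈ -57.661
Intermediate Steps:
r(I) = -1/40 (r(I) = -⅛/5 = -⅛*⅕ = -1/40)
Q(L) = 5 + L
x(T, a) = (11 + T - 2*a)/(-1/40 + a) (x(T, a) = (T + (-2*a + 11))/(a - 1/40) = (T + (11 - 2*a))/(-1/40 + a) = (11 + T - 2*a)/(-1/40 + a))
x(Q(4), 6) - 59 = 40*(11 + (5 + 4) - 2*6)/(-1 + 40*6) - 59 = 40*(11 + 9 - 12)/(-1 + 240) - 59 = 40*8/239 - 59 = 40*(1/239)*8 - 59 = 320/239 - 59 = -13781/239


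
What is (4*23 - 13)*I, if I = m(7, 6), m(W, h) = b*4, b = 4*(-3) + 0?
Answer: -3792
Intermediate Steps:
b = -12 (b = -12 + 0 = -12)
m(W, h) = -48 (m(W, h) = -12*4 = -48)
I = -48
(4*23 - 13)*I = (4*23 - 13)*(-48) = (92 - 13)*(-48) = 79*(-48) = -3792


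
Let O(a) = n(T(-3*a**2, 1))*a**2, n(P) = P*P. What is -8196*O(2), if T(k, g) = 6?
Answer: -1180224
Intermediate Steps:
n(P) = P**2
O(a) = 36*a**2 (O(a) = 6**2*a**2 = 36*a**2)
-8196*O(2) = -295056*2**2 = -295056*4 = -8196*144 = -1180224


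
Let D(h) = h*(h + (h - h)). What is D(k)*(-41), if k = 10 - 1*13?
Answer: -369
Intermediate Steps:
k = -3 (k = 10 - 13 = -3)
D(h) = h² (D(h) = h*(h + 0) = h*h = h²)
D(k)*(-41) = (-3)²*(-41) = 9*(-41) = -369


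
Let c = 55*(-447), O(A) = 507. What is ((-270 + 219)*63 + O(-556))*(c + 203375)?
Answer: -483805740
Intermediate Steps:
c = -24585
((-270 + 219)*63 + O(-556))*(c + 203375) = ((-270 + 219)*63 + 507)*(-24585 + 203375) = (-51*63 + 507)*178790 = (-3213 + 507)*178790 = -2706*178790 = -483805740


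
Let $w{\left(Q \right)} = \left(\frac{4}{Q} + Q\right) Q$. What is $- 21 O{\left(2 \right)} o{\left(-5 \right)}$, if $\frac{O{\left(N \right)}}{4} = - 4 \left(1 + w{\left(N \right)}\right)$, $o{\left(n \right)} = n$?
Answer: $-15120$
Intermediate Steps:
$w{\left(Q \right)} = Q \left(Q + \frac{4}{Q}\right)$ ($w{\left(Q \right)} = \left(Q + \frac{4}{Q}\right) Q = Q \left(Q + \frac{4}{Q}\right)$)
$O{\left(N \right)} = -80 - 16 N^{2}$ ($O{\left(N \right)} = 4 \left(- 4 \left(1 + \left(4 + N^{2}\right)\right)\right) = 4 \left(- 4 \left(5 + N^{2}\right)\right) = 4 \left(-20 - 4 N^{2}\right) = -80 - 16 N^{2}$)
$- 21 O{\left(2 \right)} o{\left(-5 \right)} = - 21 \left(-80 - 16 \cdot 2^{2}\right) \left(-5\right) = - 21 \left(-80 - 64\right) \left(-5\right) = \left(-21\right) \left(-144\right) \left(-5\right) = 3024 \left(-5\right) = -15120$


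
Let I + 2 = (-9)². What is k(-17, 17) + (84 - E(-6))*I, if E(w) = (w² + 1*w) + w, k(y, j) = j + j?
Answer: 4774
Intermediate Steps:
k(y, j) = 2*j
E(w) = w² + 2*w (E(w) = (w² + w) + w = (w + w²) + w = w² + 2*w)
I = 79 (I = -2 + (-9)² = -2 + 81 = 79)
k(-17, 17) + (84 - E(-6))*I = 2*17 + (84 - (-6)*(2 - 6))*79 = 34 + (84 - (-6)*(-4))*79 = 34 + (84 - 1*24)*79 = 34 + (84 - 24)*79 = 34 + 60*79 = 34 + 4740 = 4774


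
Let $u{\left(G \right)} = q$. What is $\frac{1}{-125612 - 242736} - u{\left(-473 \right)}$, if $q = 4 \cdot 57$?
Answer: $- \frac{83983345}{368348} \approx -228.0$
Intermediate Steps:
$q = 228$
$u{\left(G \right)} = 228$
$\frac{1}{-125612 - 242736} - u{\left(-473 \right)} = \frac{1}{-125612 - 242736} - 228 = \frac{1}{-368348} - 228 = - \frac{1}{368348} - 228 = - \frac{83983345}{368348}$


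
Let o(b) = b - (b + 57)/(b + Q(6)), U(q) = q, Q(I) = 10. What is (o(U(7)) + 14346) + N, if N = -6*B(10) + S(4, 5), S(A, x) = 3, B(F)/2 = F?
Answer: 241948/17 ≈ 14232.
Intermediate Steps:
B(F) = 2*F
N = -117 (N = -12*10 + 3 = -6*20 + 3 = -120 + 3 = -117)
o(b) = b - (57 + b)/(10 + b) (o(b) = b - (b + 57)/(b + 10) = b - (57 + b)/(10 + b))
(o(U(7)) + 14346) + N = ((-57 + 7² + 9*7)/(10 + 7) + 14346) - 117 = ((-57 + 49 + 63)/17 + 14346) - 117 = ((1/17)*55 + 14346) - 117 = (55/17 + 14346) - 117 = 243937/17 - 117 = 241948/17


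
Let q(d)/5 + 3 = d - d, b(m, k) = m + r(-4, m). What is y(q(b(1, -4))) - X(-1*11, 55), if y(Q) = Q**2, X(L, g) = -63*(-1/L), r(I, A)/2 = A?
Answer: 2538/11 ≈ 230.73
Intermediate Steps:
r(I, A) = 2*A
X(L, g) = 63/L (X(L, g) = -(-63)/L = 63/L)
b(m, k) = 3*m (b(m, k) = m + 2*m = 3*m)
q(d) = -15 (q(d) = -15 + 5*(d - d) = -15 + 5*0 = -15 + 0 = -15)
y(q(b(1, -4))) - X(-1*11, 55) = (-15)**2 - 63/((-1*11)) = 225 - 63/(-11) = 225 - 63*(-1)/11 = 225 - 1*(-63/11) = 225 + 63/11 = 2538/11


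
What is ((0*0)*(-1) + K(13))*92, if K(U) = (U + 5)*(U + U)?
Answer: 43056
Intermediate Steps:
K(U) = 2*U*(5 + U) (K(U) = (5 + U)*(2*U) = 2*U*(5 + U))
((0*0)*(-1) + K(13))*92 = ((0*0)*(-1) + 2*13*(5 + 13))*92 = (0*(-1) + 2*13*18)*92 = (0 + 468)*92 = 468*92 = 43056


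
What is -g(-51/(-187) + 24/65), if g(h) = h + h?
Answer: -918/715 ≈ -1.2839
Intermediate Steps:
g(h) = 2*h
-g(-51/(-187) + 24/65) = -2*(-51/(-187) + 24/65) = -2*(-51*(-1/187) + 24*(1/65)) = -2*(3/11 + 24/65) = -2*459/715 = -1*918/715 = -918/715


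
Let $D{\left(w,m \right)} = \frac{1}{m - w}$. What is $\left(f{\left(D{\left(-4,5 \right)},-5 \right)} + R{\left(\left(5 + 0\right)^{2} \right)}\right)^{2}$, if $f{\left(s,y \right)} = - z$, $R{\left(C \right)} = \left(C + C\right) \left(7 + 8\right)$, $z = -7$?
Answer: $573049$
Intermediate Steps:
$R{\left(C \right)} = 30 C$ ($R{\left(C \right)} = 2 C 15 = 30 C$)
$f{\left(s,y \right)} = 7$ ($f{\left(s,y \right)} = \left(-1\right) \left(-7\right) = 7$)
$\left(f{\left(D{\left(-4,5 \right)},-5 \right)} + R{\left(\left(5 + 0\right)^{2} \right)}\right)^{2} = \left(7 + 30 \left(5 + 0\right)^{2}\right)^{2} = \left(7 + 30 \cdot 5^{2}\right)^{2} = \left(7 + 30 \cdot 25\right)^{2} = \left(7 + 750\right)^{2} = 757^{2} = 573049$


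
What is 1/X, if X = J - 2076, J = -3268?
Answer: -1/5344 ≈ -0.00018713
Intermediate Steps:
X = -5344 (X = -3268 - 2076 = -5344)
1/X = 1/(-5344) = -1/5344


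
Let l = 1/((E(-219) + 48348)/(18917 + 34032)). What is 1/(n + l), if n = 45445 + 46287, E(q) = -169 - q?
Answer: 48398/4439698285 ≈ 1.0901e-5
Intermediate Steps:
n = 91732
l = 52949/48398 (l = 1/(((-169 - 1*(-219)) + 48348)/(18917 + 34032)) = 1/(((-169 + 219) + 48348)/52949) = 1/((50 + 48348)*(1/52949)) = 1/(48398*(1/52949)) = 1/(48398/52949) = 52949/48398 ≈ 1.0940)
1/(n + l) = 1/(91732 + 52949/48398) = 1/(4439698285/48398) = 48398/4439698285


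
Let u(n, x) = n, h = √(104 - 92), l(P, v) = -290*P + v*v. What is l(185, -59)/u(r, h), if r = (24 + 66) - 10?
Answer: -50169/80 ≈ -627.11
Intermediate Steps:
l(P, v) = v² - 290*P (l(P, v) = -290*P + v² = v² - 290*P)
h = 2*√3 (h = √12 = 2*√3 ≈ 3.4641)
r = 80 (r = 90 - 10 = 80)
l(185, -59)/u(r, h) = ((-59)² - 290*185)/80 = (3481 - 53650)*(1/80) = -50169*1/80 = -50169/80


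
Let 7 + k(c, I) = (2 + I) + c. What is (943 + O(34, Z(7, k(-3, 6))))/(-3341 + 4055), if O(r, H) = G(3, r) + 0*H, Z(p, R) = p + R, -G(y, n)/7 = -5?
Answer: 163/119 ≈ 1.3697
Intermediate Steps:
k(c, I) = -5 + I + c (k(c, I) = -7 + ((2 + I) + c) = -7 + (2 + I + c) = -5 + I + c)
G(y, n) = 35 (G(y, n) = -7*(-5) = 35)
Z(p, R) = R + p
O(r, H) = 35 (O(r, H) = 35 + 0*H = 35 + 0 = 35)
(943 + O(34, Z(7, k(-3, 6))))/(-3341 + 4055) = (943 + 35)/(-3341 + 4055) = 978/714 = 978*(1/714) = 163/119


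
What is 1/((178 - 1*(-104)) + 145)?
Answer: 1/427 ≈ 0.0023419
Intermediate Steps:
1/((178 - 1*(-104)) + 145) = 1/((178 + 104) + 145) = 1/(282 + 145) = 1/427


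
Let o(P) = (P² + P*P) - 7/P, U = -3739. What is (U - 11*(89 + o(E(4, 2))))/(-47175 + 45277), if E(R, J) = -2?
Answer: 9689/3796 ≈ 2.5524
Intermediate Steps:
o(P) = -7/P + 2*P² (o(P) = (P² + P²) - 7/P = 2*P² - 7/P = -7/P + 2*P²)
(U - 11*(89 + o(E(4, 2))))/(-47175 + 45277) = (-3739 - 11*(89 + (-7 + 2*(-2)³)/(-2)))/(-47175 + 45277) = (-3739 - 11*(89 - (-7 + 2*(-8))/2))/(-1898) = (-3739 - 11*(89 - (-7 - 16)/2))*(-1/1898) = (-3739 - 11*(89 - ½*(-23)))*(-1/1898) = (-3739 - 11*(89 + 23/2))*(-1/1898) = (-3739 - 11*201/2)*(-1/1898) = (-3739 - 2211/2)*(-1/1898) = -9689/2*(-1/1898) = 9689/3796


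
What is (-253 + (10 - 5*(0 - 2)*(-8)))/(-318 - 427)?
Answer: 323/745 ≈ 0.43356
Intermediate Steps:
(-253 + (10 - 5*(0 - 2)*(-8)))/(-318 - 427) = (-253 + (10 - 5*(-2)*(-8)))/(-745) = (-253 + (10 + 10*(-8)))*(-1/745) = (-253 + (10 - 80))*(-1/745) = (-253 - 70)*(-1/745) = -323*(-1/745) = 323/745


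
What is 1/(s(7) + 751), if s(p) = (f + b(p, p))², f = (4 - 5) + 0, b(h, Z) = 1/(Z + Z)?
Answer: 196/147365 ≈ 0.0013300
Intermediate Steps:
b(h, Z) = 1/(2*Z)
f = -1 (f = -1 + 0 = -1)
s(p) = (-1 + 1/(2*p))²
1/(s(7) + 751) = 1/((¼)*(-1 + 2*7)²/7² + 751) = 1/((¼)*(1/49)*(-1 + 14)² + 751) = 1/((¼)*(1/49)*13² + 751) = 1/((¼)*(1/49)*169 + 751) = 1/(169/196 + 751) = 1/(147365/196) = 196/147365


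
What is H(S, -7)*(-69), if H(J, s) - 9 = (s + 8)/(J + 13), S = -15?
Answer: -1173/2 ≈ -586.50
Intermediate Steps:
H(J, s) = 9 + (8 + s)/(13 + J) (H(J, s) = 9 + (s + 8)/(J + 13) = 9 + (8 + s)/(13 + J))
H(S, -7)*(-69) = ((125 - 7 + 9*(-15))/(13 - 15))*(-69) = ((125 - 7 - 135)/(-2))*(-69) = -1/2*(-17)*(-69) = (17/2)*(-69) = -1173/2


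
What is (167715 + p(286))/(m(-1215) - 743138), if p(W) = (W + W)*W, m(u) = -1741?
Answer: -331307/744879 ≈ -0.44478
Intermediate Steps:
p(W) = 2*W² (p(W) = (2*W)*W = 2*W²)
(167715 + p(286))/(m(-1215) - 743138) = (167715 + 2*286²)/(-1741 - 743138) = (167715 + 2*81796)/(-744879) = (167715 + 163592)*(-1/744879) = 331307*(-1/744879) = -331307/744879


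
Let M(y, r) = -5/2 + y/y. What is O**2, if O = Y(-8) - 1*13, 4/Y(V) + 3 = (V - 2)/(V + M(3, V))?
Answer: 310249/1369 ≈ 226.62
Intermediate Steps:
M(y, r) = -3/2 (M(y, r) = -5*1/2 + 1 = -5/2 + 1 = -3/2)
Y(V) = 4/(-3 + (-2 + V)/(-3/2 + V)) (Y(V) = 4/(-3 + (V - 2)/(V - 3/2)) = 4/(-3 + (-2 + V)/(-3/2 + V)))
O = -557/37 (O = 4*(3 - 2*(-8))/(-5 + 4*(-8)) - 1*13 = 4*(3 + 16)/(-5 - 32) - 13 = 4*19/(-37) - 13 = 4*(-1/37)*19 - 13 = -76/37 - 13 = -557/37 ≈ -15.054)
O**2 = (-557/37)**2 = 310249/1369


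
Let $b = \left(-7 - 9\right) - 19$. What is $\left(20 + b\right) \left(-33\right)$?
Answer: $495$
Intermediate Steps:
$b = -35$ ($b = \left(-7 - 9\right) - 19 = -16 - 19 = -35$)
$\left(20 + b\right) \left(-33\right) = \left(20 - 35\right) \left(-33\right) = \left(-15\right) \left(-33\right) = 495$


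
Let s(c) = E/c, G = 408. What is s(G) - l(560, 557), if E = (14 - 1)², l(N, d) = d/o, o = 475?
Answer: -146981/193800 ≈ -0.75842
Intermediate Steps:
l(N, d) = d/475
E = 169 (E = 13² = 169)
s(c) = 169/c
s(G) - l(560, 557) = 169/408 - 557/475 = -146981/193800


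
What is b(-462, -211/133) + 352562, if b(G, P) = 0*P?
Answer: 352562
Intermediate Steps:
b(G, P) = 0
b(-462, -211/133) + 352562 = 0 + 352562 = 352562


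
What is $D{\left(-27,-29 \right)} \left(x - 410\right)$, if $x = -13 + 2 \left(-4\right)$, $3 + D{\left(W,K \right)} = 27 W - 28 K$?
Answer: $-34480$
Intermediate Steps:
$D{\left(W,K \right)} = -3 - 28 K + 27 W$ ($D{\left(W,K \right)} = -3 - \left(- 27 W + 28 K\right) = -3 - 28 K + 27 W$)
$x = -21$ ($x = -13 - 8 = -21$)
$D{\left(-27,-29 \right)} \left(x - 410\right) = \left(-3 - -812 + 27 \left(-27\right)\right) \left(-21 - 410\right) = \left(-3 + 812 - 729\right) \left(-431\right) = 80 \left(-431\right) = -34480$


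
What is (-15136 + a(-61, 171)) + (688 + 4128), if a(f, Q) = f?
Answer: -10381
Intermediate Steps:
(-15136 + a(-61, 171)) + (688 + 4128) = (-15136 - 61) + (688 + 4128) = -15197 + 4816 = -10381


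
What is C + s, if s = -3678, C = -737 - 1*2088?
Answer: -6503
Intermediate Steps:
C = -2825 (C = -737 - 2088 = -2825)
C + s = -2825 - 3678 = -6503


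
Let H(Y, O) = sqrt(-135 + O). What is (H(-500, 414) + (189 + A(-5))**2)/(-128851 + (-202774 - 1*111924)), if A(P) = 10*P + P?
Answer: -17956/443549 - 3*sqrt(31)/443549 ≈ -0.040520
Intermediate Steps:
A(P) = 11*P
(H(-500, 414) + (189 + A(-5))**2)/(-128851 + (-202774 - 1*111924)) = (sqrt(-135 + 414) + (189 + 11*(-5))**2)/(-128851 + (-202774 - 1*111924)) = (sqrt(279) + (189 - 55)**2)/(-128851 + (-202774 - 111924)) = (3*sqrt(31) + 134**2)/(-128851 - 314698) = (3*sqrt(31) + 17956)/(-443549) = (17956 + 3*sqrt(31))*(-1/443549) = -17956/443549 - 3*sqrt(31)/443549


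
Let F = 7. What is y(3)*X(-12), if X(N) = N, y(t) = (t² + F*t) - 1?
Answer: -348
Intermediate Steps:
y(t) = -1 + t² + 7*t (y(t) = (t² + 7*t) - 1 = -1 + t² + 7*t)
y(3)*X(-12) = (-1 + 3² + 7*3)*(-12) = (-1 + 9 + 21)*(-12) = 29*(-12) = -348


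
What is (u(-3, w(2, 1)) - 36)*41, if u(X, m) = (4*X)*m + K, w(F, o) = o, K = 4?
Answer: -1804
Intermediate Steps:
u(X, m) = 4 + 4*X*m (u(X, m) = (4*X)*m + 4 = 4*X*m + 4 = 4 + 4*X*m)
(u(-3, w(2, 1)) - 36)*41 = ((4 + 4*(-3)*1) - 36)*41 = ((4 - 12) - 36)*41 = (-8 - 36)*41 = -44*41 = -1804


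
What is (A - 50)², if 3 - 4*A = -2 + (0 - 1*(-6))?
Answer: 40401/16 ≈ 2525.1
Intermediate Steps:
A = -¼ (A = ¾ - (-2 + (0 - 1*(-6)))/4 = ¾ - (-2 + (0 + 6))/4 = ¾ - (-2 + 6)/4 = ¾ - ¼*4 = ¾ - 1 = -¼ ≈ -0.25000)
(A - 50)² = (-¼ - 50)² = (-201/4)² = 40401/16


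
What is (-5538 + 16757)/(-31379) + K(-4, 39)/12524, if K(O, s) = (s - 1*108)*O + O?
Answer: -32992917/98247649 ≈ -0.33581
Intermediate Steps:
K(O, s) = O + O*(-108 + s) (K(O, s) = (s - 108)*O + O = (-108 + s)*O + O = O*(-108 + s) + O = O + O*(-108 + s))
(-5538 + 16757)/(-31379) + K(-4, 39)/12524 = (-5538 + 16757)/(-31379) - 4*(-107 + 39)/12524 = 11219*(-1/31379) - 4*(-68)*(1/12524) = -11219/31379 + 272*(1/12524) = -11219/31379 + 68/3131 = -32992917/98247649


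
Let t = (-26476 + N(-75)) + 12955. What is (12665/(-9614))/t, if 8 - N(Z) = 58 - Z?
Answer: 12665/131192644 ≈ 9.6537e-5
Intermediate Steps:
N(Z) = -50 + Z (N(Z) = 8 - (58 - Z) = 8 + (-58 + Z) = -50 + Z)
t = -13646 (t = (-26476 + (-50 - 75)) + 12955 = (-26476 - 125) + 12955 = -26601 + 12955 = -13646)
(12665/(-9614))/t = (12665/(-9614))/(-13646) = (12665*(-1/9614))*(-1/13646) = -12665/9614*(-1/13646) = 12665/131192644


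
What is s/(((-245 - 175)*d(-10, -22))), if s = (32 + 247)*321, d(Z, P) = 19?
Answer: -29853/2660 ≈ -11.223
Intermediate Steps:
s = 89559 (s = 279*321 = 89559)
s/(((-245 - 175)*d(-10, -22))) = 89559/(((-245 - 175)*19)) = 89559/((-420*19)) = 89559/(-7980) = 89559*(-1/7980) = -29853/2660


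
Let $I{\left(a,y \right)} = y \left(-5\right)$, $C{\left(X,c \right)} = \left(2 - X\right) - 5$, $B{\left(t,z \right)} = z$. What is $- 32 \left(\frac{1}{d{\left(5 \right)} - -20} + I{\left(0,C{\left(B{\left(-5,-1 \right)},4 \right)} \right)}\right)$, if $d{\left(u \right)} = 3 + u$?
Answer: $- \frac{2248}{7} \approx -321.14$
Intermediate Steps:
$C{\left(X,c \right)} = -3 - X$ ($C{\left(X,c \right)} = \left(2 - X\right) - 5 = -3 - X$)
$I{\left(a,y \right)} = - 5 y$
$- 32 \left(\frac{1}{d{\left(5 \right)} - -20} + I{\left(0,C{\left(B{\left(-5,-1 \right)},4 \right)} \right)}\right) = - 32 \left(\frac{1}{\left(3 + 5\right) - -20} - 5 \left(-3 - -1\right)\right) = - 32 \left(\frac{1}{8 + 20} - 5 \left(-3 + 1\right)\right) = - 32 \left(\frac{1}{28} - -10\right) = - 32 \left(\frac{1}{28} + 10\right) = \left(-32\right) \frac{281}{28} = - \frac{2248}{7}$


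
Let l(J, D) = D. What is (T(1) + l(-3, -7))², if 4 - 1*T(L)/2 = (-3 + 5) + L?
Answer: 25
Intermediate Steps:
T(L) = 4 - 2*L (T(L) = 8 - 2*((-3 + 5) + L) = 8 - 2*(2 + L) = 8 + (-4 - 2*L) = 4 - 2*L)
(T(1) + l(-3, -7))² = ((4 - 2*1) - 7)² = ((4 - 2) - 7)² = (2 - 7)² = (-5)² = 25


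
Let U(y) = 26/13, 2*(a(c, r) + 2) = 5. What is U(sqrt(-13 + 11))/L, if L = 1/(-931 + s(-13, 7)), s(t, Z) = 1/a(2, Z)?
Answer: -1858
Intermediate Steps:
a(c, r) = 1/2 (a(c, r) = -2 + (1/2)*5 = -2 + 5/2 = 1/2)
U(y) = 2 (U(y) = 26*(1/13) = 2)
s(t, Z) = 2 (s(t, Z) = 1/(1/2) = 2)
L = -1/929 (L = 1/(-931 + 2) = 1/(-929) = -1/929 ≈ -0.0010764)
U(sqrt(-13 + 11))/L = 2/(-1/929) = 2*(-929) = -1858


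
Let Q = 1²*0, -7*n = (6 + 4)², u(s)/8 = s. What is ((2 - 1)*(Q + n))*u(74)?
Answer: -59200/7 ≈ -8457.1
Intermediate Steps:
u(s) = 8*s
n = -100/7 (n = -(6 + 4)²/7 = -⅐*10² = -⅐*100 = -100/7 ≈ -14.286)
Q = 0 (Q = 1*0 = 0)
((2 - 1)*(Q + n))*u(74) = ((2 - 1)*(0 - 100/7))*(8*74) = (1*(-100/7))*592 = -100/7*592 = -59200/7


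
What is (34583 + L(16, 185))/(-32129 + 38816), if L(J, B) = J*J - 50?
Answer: 34789/6687 ≈ 5.2025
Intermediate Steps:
L(J, B) = -50 + J**2 (L(J, B) = J**2 - 50 = -50 + J**2)
(34583 + L(16, 185))/(-32129 + 38816) = (34583 + (-50 + 16**2))/(-32129 + 38816) = (34583 + (-50 + 256))/6687 = (34583 + 206)*(1/6687) = 34789*(1/6687) = 34789/6687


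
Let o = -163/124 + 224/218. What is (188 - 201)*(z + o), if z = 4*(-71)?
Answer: 49951499/13516 ≈ 3695.7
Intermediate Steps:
z = -284
o = -3879/13516 (o = -163*1/124 + 224*(1/218) = -163/124 + 112/109 = -3879/13516 ≈ -0.28699)
(188 - 201)*(z + o) = (188 - 201)*(-284 - 3879/13516) = -13*(-3842423/13516) = 49951499/13516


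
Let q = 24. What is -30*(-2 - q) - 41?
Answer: 739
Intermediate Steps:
-30*(-2 - q) - 41 = -30*(-2 - 1*24) - 41 = -30*(-2 - 24) - 41 = -30*(-26) - 41 = 780 - 41 = 739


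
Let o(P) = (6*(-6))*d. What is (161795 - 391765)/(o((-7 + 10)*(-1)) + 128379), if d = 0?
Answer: -229970/128379 ≈ -1.7913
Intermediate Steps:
o(P) = 0 (o(P) = (6*(-6))*0 = -36*0 = 0)
(161795 - 391765)/(o((-7 + 10)*(-1)) + 128379) = (161795 - 391765)/(0 + 128379) = -229970/128379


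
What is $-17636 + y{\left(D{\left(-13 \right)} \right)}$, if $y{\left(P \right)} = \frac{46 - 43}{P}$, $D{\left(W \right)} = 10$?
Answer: $- \frac{176357}{10} \approx -17636.0$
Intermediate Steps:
$y{\left(P \right)} = \frac{3}{P}$ ($y{\left(P \right)} = \frac{46 - 43}{P} = \frac{3}{P}$)
$-17636 + y{\left(D{\left(-13 \right)} \right)} = -17636 + \frac{3}{10} = - \frac{176357}{10}$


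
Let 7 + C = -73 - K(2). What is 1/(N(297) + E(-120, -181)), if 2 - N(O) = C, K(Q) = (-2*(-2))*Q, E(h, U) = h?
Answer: -1/30 ≈ -0.033333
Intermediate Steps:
K(Q) = 4*Q
C = -88 (C = -7 + (-73 - 4*2) = -7 + (-73 - 1*8) = -7 + (-73 - 8) = -7 - 81 = -88)
N(O) = 90 (N(O) = 2 - 1*(-88) = 2 + 88 = 90)
1/(N(297) + E(-120, -181)) = 1/(90 - 120) = 1/(-30) = -1/30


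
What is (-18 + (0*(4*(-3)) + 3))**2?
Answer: 225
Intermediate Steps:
(-18 + (0*(4*(-3)) + 3))**2 = (-18 + (0*(-12) + 3))**2 = (-18 + (0 + 3))**2 = (-18 + 3)**2 = (-15)**2 = 225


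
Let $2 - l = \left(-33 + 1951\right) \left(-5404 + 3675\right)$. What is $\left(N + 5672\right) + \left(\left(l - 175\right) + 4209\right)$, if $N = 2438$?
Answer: $3328368$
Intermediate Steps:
$l = 3316224$ ($l = 2 - \left(-33 + 1951\right) \left(-5404 + 3675\right) = 2 - 1918 \left(-1729\right) = 2 - -3316222 = 2 + 3316222 = 3316224$)
$\left(N + 5672\right) + \left(\left(l - 175\right) + 4209\right) = \left(2438 + 5672\right) + \left(\left(3316224 - 175\right) + 4209\right) = 8110 + \left(\left(3316224 - 175\right) + 4209\right) = 8110 + \left(3316049 + 4209\right) = 8110 + 3320258 = 3328368$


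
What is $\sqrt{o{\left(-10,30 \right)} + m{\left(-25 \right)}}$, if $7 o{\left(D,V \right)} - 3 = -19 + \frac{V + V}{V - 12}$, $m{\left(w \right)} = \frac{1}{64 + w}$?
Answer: $\frac{i \sqrt{132951}}{273} \approx 1.3356 i$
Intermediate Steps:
$o{\left(D,V \right)} = - \frac{16}{7} + \frac{2 V}{7 \left(-12 + V\right)}$ ($o{\left(D,V \right)} = \frac{3}{7} + \frac{-19 + \frac{V + V}{V - 12}}{7} = \frac{3}{7} + \frac{-19 + \frac{2 V}{-12 + V}}{7} = \frac{3}{7} + \left(- \frac{19}{7} + \frac{2 V}{7 \left(-12 + V\right)}\right) = - \frac{16}{7} + \frac{2 V}{7 \left(-12 + V\right)}$)
$\sqrt{o{\left(-10,30 \right)} + m{\left(-25 \right)}} = \sqrt{\frac{2 \left(96 - 210\right)}{7 \left(-12 + 30\right)} + \frac{1}{64 - 25}} = \sqrt{\frac{2 \left(96 - 210\right)}{7 \cdot 18} + \frac{1}{39}} = \sqrt{\frac{2}{7} \cdot \frac{1}{18} \left(-114\right) + \frac{1}{39}} = \sqrt{- \frac{38}{21} + \frac{1}{39}} = \sqrt{- \frac{487}{273}} = \frac{i \sqrt{132951}}{273}$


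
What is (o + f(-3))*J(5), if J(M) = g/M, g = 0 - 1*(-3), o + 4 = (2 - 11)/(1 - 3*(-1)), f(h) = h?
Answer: -111/20 ≈ -5.5500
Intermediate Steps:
o = -25/4 (o = -4 + (2 - 11)/(1 - 3*(-1)) = -4 - 9/(1 + 3) = -4 - 9/4 = -25/4 ≈ -6.2500)
g = 3 (g = 0 + 3 = 3)
J(M) = 3/M
(o + f(-3))*J(5) = (-25/4 - 3)*(3/5) = -111/(4*5) = -37/4*⅗ = -111/20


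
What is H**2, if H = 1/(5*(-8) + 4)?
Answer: 1/1296 ≈ 0.00077160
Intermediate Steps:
H = -1/36 (H = 1/(-40 + 4) = 1/(-36) = -1/36 ≈ -0.027778)
H**2 = (-1/36)**2 = 1/1296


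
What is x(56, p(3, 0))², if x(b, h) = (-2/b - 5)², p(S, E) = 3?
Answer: 395254161/614656 ≈ 643.05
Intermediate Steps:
x(b, h) = (-5 - 2/b)²
x(56, p(3, 0))² = ((2 + 5*56)²/56²)² = ((2 + 280)²/3136)² = ((1/3136)*282²)² = ((1/3136)*79524)² = (19881/784)² = 395254161/614656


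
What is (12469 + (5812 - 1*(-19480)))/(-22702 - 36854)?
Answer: -12587/19852 ≈ -0.63404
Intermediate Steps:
(12469 + (5812 - 1*(-19480)))/(-22702 - 36854) = (12469 + (5812 + 19480))/(-59556) = (12469 + 25292)*(-1/59556) = 37761*(-1/59556) = -12587/19852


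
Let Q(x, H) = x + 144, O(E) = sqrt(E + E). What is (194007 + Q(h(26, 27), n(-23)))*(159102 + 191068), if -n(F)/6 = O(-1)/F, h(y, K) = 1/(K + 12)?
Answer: 2651448721300/39 ≈ 6.7986e+10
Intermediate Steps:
O(E) = sqrt(2)*sqrt(E) (O(E) = sqrt(2*E) = sqrt(2)*sqrt(E))
h(y, K) = 1/(12 + K)
n(F) = -6*I*sqrt(2)/F (n(F) = -6*sqrt(2)*sqrt(-1)/F = -6*sqrt(2)*I/F = -6*I*sqrt(2)/F)
Q(x, H) = 144 + x
(194007 + Q(h(26, 27), n(-23)))*(159102 + 191068) = (194007 + (144 + 1/(12 + 27)))*(159102 + 191068) = (194007 + (144 + 1/39))*350170 = (194007 + 5617/39)*350170 = (7571890/39)*350170 = 2651448721300/39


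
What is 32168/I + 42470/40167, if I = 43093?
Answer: 3122251766/1730916531 ≈ 1.8038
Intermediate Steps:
32168/I + 42470/40167 = 32168/43093 + 42470/40167 = 3122251766/1730916531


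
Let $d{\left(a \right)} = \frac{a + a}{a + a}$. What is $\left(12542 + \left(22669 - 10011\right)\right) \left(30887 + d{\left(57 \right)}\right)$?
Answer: $778377600$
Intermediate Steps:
$d{\left(a \right)} = 1$ ($d{\left(a \right)} = \frac{2 a}{2 a} = 2 a \frac{1}{2 a} = 1$)
$\left(12542 + \left(22669 - 10011\right)\right) \left(30887 + d{\left(57 \right)}\right) = \left(12542 + \left(22669 - 10011\right)\right) \left(30887 + 1\right) = \left(12542 + 12658\right) 30888 = 25200 \cdot 30888 = 778377600$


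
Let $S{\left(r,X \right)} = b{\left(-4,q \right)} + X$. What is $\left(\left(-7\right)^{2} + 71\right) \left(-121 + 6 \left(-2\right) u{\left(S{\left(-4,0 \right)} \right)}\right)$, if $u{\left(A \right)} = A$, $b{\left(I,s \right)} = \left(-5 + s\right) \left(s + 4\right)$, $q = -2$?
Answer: $5640$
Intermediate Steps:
$b{\left(I,s \right)} = \left(-5 + s\right) \left(4 + s\right)$
$S{\left(r,X \right)} = -14 + X$ ($S{\left(r,X \right)} = \left(-20 + \left(-2\right)^{2} - -2\right) + X = \left(-20 + 4 + 2\right) + X = -14 + X$)
$\left(\left(-7\right)^{2} + 71\right) \left(-121 + 6 \left(-2\right) u{\left(S{\left(-4,0 \right)} \right)}\right) = \left(\left(-7\right)^{2} + 71\right) \left(-121 + 6 \left(-2\right) \left(-14 + 0\right)\right) = \left(49 + 71\right) \left(-121 - -168\right) = 120 \left(-121 + 168\right) = 120 \cdot 47 = 5640$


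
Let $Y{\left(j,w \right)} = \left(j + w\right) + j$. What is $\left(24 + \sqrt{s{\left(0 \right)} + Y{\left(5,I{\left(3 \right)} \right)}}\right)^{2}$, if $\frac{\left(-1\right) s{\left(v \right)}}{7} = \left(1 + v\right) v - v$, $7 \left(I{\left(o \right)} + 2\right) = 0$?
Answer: $584 + 96 \sqrt{2} \approx 719.76$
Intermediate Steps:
$I{\left(o \right)} = -2$ ($I{\left(o \right)} = -2 + \frac{1}{7} \cdot 0 = -2 + 0 = -2$)
$Y{\left(j,w \right)} = w + 2 j$
$s{\left(v \right)} = 7 v - 7 v \left(1 + v\right)$ ($s{\left(v \right)} = - 7 \left(\left(1 + v\right) v - v\right) = - 7 \left(v \left(1 + v\right) - v\right) = - 7 \left(- v + v \left(1 + v\right)\right) = 7 v - 7 v \left(1 + v\right)$)
$\left(24 + \sqrt{s{\left(0 \right)} + Y{\left(5,I{\left(3 \right)} \right)}}\right)^{2} = \left(24 + \sqrt{- 7 \cdot 0^{2} + \left(-2 + 2 \cdot 5\right)}\right)^{2} = \left(24 + \sqrt{\left(-7\right) 0 + \left(-2 + 10\right)}\right)^{2} = \left(24 + \sqrt{0 + 8}\right)^{2} = \left(24 + \sqrt{8}\right)^{2} = \left(24 + 2 \sqrt{2}\right)^{2}$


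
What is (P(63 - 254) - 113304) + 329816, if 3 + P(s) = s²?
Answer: 252990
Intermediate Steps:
P(s) = -3 + s²
(P(63 - 254) - 113304) + 329816 = ((-3 + (63 - 254)²) - 113304) + 329816 = ((-3 + (-191)²) - 113304) + 329816 = ((-3 + 36481) - 113304) + 329816 = (36478 - 113304) + 329816 = -76826 + 329816 = 252990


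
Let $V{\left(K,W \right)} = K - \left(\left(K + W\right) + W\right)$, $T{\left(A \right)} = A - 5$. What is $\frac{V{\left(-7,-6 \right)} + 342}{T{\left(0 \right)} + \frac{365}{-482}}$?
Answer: $- \frac{56876}{925} \approx -61.488$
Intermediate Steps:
$T{\left(A \right)} = -5 + A$ ($T{\left(A \right)} = A - 5 = -5 + A$)
$V{\left(K,W \right)} = - 2 W$ ($V{\left(K,W \right)} = K - \left(K + 2 W\right) = - 2 W$)
$\frac{V{\left(-7,-6 \right)} + 342}{T{\left(0 \right)} + \frac{365}{-482}} = \frac{\left(-2\right) \left(-6\right) + 342}{\left(-5 + 0\right) + \frac{365}{-482}} = \frac{12 + 342}{-5 + 365 \left(- \frac{1}{482}\right)} = \frac{354}{-5 - \frac{365}{482}} = \frac{354}{- \frac{2775}{482}} = 354 \left(- \frac{482}{2775}\right) = - \frac{56876}{925}$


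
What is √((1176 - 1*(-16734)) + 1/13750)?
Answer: √5417775022/550 ≈ 133.83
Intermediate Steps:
√((1176 - 1*(-16734)) + 1/13750) = √((1176 + 16734) + 1/13750) = √(17910 + 1/13750) = √(246262501/13750) = √5417775022/550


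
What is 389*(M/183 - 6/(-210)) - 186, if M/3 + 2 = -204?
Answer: -3178071/2135 ≈ -1488.6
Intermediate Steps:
M = -618 (M = -6 + 3*(-204) = -6 - 612 = -618)
389*(M/183 - 6/(-210)) - 186 = 389*(-618/183 - 6/(-210)) - 186 = 389*(-618*1/183 - 6*(-1/210)) - 186 = 389*(-206/61 + 1/35) - 186 = 389*(-7149/2135) - 186 = -2780961/2135 - 186 = -3178071/2135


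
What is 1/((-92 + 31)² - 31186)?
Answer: -1/27465 ≈ -3.6410e-5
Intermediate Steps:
1/((-92 + 31)² - 31186) = 1/((-61)² - 31186) = 1/(3721 - 31186) = 1/(-27465) = -1/27465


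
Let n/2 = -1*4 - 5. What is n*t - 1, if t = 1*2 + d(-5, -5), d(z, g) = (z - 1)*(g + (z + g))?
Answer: -1657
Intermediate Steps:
n = -18 (n = 2*(-1*4 - 5) = 2*(-4 - 5) = 2*(-9) = -18)
d(z, g) = (-1 + z)*(z + 2*g) (d(z, g) = (-1 + z)*(g + (g + z)) = (-1 + z)*(z + 2*g))
t = 92 (t = 1*2 + ((-5)**2 - 1*(-5) - 2*(-5) + 2*(-5)*(-5)) = 2 + (25 + 5 + 10 + 50) = 2 + 90 = 92)
n*t - 1 = -18*92 - 1 = -1656 - 1 = -1657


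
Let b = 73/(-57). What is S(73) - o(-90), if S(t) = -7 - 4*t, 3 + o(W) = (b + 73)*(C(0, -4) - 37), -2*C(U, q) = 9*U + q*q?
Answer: 55696/19 ≈ 2931.4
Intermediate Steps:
C(U, q) = -9*U/2 - q²/2 (C(U, q) = -(9*U + q*q)/2 = -(9*U + q²)/2 = -(q² + 9*U)/2 = -9*U/2 - q²/2)
b = -73/57 (b = 73*(-1/57) = -73/57 ≈ -1.2807)
o(W) = -61377/19 (o(W) = -3 + (-73/57 + 73)*((-9/2*0 - ½*(-4)²) - 37) = -3 + 4088*((0 - ½*16) - 37)/57 = -3 + 4088*((0 - 8) - 37)/57 = -3 + 4088*(-8 - 37)/57 = -3 + (4088/57)*(-45) = -3 - 61320/19 = -61377/19)
S(73) - o(-90) = (-7 - 4*73) - 1*(-61377/19) = (-7 - 292) + 61377/19 = -299 + 61377/19 = 55696/19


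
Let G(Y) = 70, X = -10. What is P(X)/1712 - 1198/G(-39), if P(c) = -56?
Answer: -128431/7490 ≈ -17.147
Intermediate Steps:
P(X)/1712 - 1198/G(-39) = -56/1712 - 1198/70 = -56*1/1712 - 1198*1/70 = -7/214 - 599/35 = -128431/7490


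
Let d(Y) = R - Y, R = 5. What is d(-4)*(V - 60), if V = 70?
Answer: 90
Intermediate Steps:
d(Y) = 5 - Y
d(-4)*(V - 60) = (5 - 1*(-4))*(70 - 60) = (5 + 4)*10 = 9*10 = 90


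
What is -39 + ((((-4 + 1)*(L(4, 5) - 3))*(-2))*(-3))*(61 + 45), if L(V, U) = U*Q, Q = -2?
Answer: 24765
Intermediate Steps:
L(V, U) = -2*U (L(V, U) = U*(-2) = -2*U)
-39 + ((((-4 + 1)*(L(4, 5) - 3))*(-2))*(-3))*(61 + 45) = -39 + ((((-4 + 1)*(-2*5 - 3))*(-2))*(-3))*(61 + 45) = -39 + ((-3*(-10 - 3)*(-2))*(-3))*106 = -39 + ((-3*(-13)*(-2))*(-3))*106 = -39 + ((39*(-2))*(-3))*106 = -39 - 78*(-3)*106 = -39 + 234*106 = -39 + 24804 = 24765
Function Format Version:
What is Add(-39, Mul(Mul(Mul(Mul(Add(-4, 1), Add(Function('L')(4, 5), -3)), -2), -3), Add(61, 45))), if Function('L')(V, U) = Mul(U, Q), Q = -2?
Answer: 24765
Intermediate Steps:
Function('L')(V, U) = Mul(-2, U) (Function('L')(V, U) = Mul(U, -2) = Mul(-2, U))
Add(-39, Mul(Mul(Mul(Mul(Add(-4, 1), Add(Function('L')(4, 5), -3)), -2), -3), Add(61, 45))) = Add(-39, Mul(Mul(Mul(Mul(Add(-4, 1), Add(Mul(-2, 5), -3)), -2), -3), Add(61, 45))) = Add(-39, Mul(Mul(Mul(Mul(-3, Add(-10, -3)), -2), -3), 106)) = Add(-39, Mul(Mul(Mul(Mul(-3, -13), -2), -3), 106)) = Add(-39, Mul(Mul(Mul(39, -2), -3), 106)) = Add(-39, Mul(Mul(-78, -3), 106)) = Add(-39, Mul(234, 106)) = Add(-39, 24804) = 24765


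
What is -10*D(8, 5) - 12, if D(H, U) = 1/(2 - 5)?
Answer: -26/3 ≈ -8.6667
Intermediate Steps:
D(H, U) = -⅓ (D(H, U) = 1/(-3) = -⅓)
-10*D(8, 5) - 12 = -10*(-⅓) - 12 = 10/3 - 12 = -26/3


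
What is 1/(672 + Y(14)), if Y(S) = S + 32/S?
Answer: 7/4818 ≈ 0.0014529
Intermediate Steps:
1/(672 + Y(14)) = 1/(672 + (14 + 32/14)) = 1/(672 + (14 + 32*(1/14))) = 1/(672 + (14 + 16/7)) = 1/(672 + 114/7) = 1/(4818/7) = 7/4818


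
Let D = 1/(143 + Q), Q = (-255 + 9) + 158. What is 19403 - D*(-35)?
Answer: 213440/11 ≈ 19404.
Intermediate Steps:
Q = -88 (Q = -246 + 158 = -88)
D = 1/55 (D = 1/(143 - 88) = 1/55 ≈ 0.018182)
19403 - D*(-35) = 19403 - (-35)/55 = 19403 - 1*(-7/11) = 19403 + 7/11 = 213440/11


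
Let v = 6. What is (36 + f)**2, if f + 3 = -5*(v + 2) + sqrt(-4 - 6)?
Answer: (7 - I*sqrt(10))**2 ≈ 39.0 - 44.272*I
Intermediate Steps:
f = -43 + I*sqrt(10) (f = -3 + (-5*(6 + 2) + sqrt(-4 - 6)) = -3 + (-5*8 + sqrt(-10)) = -3 + (-40 + I*sqrt(10)) = -43 + I*sqrt(10) ≈ -43.0 + 3.1623*I)
(36 + f)**2 = (36 + (-43 + I*sqrt(10)))**2 = (-7 + I*sqrt(10))**2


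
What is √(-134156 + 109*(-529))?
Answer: 3*I*√21313 ≈ 437.97*I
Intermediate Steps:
√(-134156 + 109*(-529)) = √(-134156 - 57661) = √(-191817) = 3*I*√21313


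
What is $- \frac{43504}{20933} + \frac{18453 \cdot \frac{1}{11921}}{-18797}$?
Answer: $- \frac{9748720702297}{4690646481521} \approx -2.0783$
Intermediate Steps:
$- \frac{43504}{20933} + \frac{18453 \cdot \frac{1}{11921}}{-18797} = \left(-43504\right) \frac{1}{20933} + 18453 \cdot \frac{1}{11921} \left(- \frac{1}{18797}\right) = - \frac{43504}{20933} + \frac{18453}{11921} \left(- \frac{1}{18797}\right) = - \frac{43504}{20933} - \frac{18453}{224079037} = - \frac{9748720702297}{4690646481521}$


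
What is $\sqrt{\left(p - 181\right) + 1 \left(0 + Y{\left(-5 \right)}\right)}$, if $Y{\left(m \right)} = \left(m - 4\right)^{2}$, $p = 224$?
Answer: $2 \sqrt{31} \approx 11.136$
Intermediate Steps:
$Y{\left(m \right)} = \left(-4 + m\right)^{2}$
$\sqrt{\left(p - 181\right) + 1 \left(0 + Y{\left(-5 \right)}\right)} = \sqrt{\left(224 - 181\right) + 1 \left(0 + \left(-4 - 5\right)^{2}\right)} = \sqrt{43 + 1 \left(0 + \left(-9\right)^{2}\right)} = \sqrt{43 + 1 \left(0 + 81\right)} = \sqrt{43 + 1 \cdot 81} = \sqrt{43 + 81} = \sqrt{124} = 2 \sqrt{31}$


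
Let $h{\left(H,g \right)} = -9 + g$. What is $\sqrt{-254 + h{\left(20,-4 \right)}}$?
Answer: $i \sqrt{267} \approx 16.34 i$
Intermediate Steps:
$\sqrt{-254 + h{\left(20,-4 \right)}} = \sqrt{-254 - 13} = \sqrt{-267} = i \sqrt{267}$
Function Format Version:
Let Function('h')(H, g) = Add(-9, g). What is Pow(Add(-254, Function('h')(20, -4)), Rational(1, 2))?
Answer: Mul(I, Pow(267, Rational(1, 2))) ≈ Mul(16.340, I)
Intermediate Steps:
Pow(Add(-254, Function('h')(20, -4)), Rational(1, 2)) = Pow(Add(-254, Add(-9, -4)), Rational(1, 2)) = Pow(Add(-254, -13), Rational(1, 2)) = Pow(-267, Rational(1, 2)) = Mul(I, Pow(267, Rational(1, 2)))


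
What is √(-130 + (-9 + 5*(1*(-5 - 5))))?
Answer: 3*I*√21 ≈ 13.748*I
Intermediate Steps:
√(-130 + (-9 + 5*(1*(-5 - 5)))) = √(-130 + (-9 + 5*(1*(-10)))) = √(-130 + (-9 + 5*(-10))) = √(-130 + (-9 - 50)) = √(-130 - 59) = √(-189) = 3*I*√21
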